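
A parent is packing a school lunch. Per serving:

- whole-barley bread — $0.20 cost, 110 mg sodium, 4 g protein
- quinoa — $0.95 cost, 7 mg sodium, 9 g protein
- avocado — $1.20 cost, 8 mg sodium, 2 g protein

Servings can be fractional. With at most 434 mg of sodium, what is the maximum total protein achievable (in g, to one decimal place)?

Protein per mg sodium: quinoa 1.286, avocado 0.25, whole-barley bread 0.03636.
With no serving limits, spend the whole sodium allowance on quinoa: 434 mg / 7 mg × 9 g = 558.0 g.

558.0 g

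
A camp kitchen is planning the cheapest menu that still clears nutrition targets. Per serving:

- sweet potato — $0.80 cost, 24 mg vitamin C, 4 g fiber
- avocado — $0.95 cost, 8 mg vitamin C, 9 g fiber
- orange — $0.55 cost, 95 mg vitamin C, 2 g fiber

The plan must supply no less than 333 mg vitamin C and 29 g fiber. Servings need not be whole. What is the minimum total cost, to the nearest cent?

$4.18

An LP optimum is at a vertex; with two nutrient constraints at most two foods are used. Check each candidate.
sweet potato only: max(333/24, 29/4) = 13.88 servings → $11.10.
avocado only: max(333/8, 29/9) = 41.62 servings → $39.54.
orange only: max(333/95, 29/2) = 14.5 servings → $7.97.
sweet potato + avocado: the both-tight solution has a negative serving — not a feasible corner.
sweet potato + orange with both tight: 6.292 servings and 1.916 servings → $6.09.
avocado + orange with both tight: 2.49 servings and 3.296 servings → $4.18.
Cheapest feasible corner: $4.18.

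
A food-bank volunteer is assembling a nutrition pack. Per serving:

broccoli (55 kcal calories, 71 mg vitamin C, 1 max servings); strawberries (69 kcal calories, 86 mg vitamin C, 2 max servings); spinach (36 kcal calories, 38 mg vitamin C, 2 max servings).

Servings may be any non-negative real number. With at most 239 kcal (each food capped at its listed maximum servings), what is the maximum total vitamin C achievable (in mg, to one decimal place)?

Vitamin C per kcal: broccoli 1.291, strawberries 1.246, spinach 1.056.
Take 1 serving of broccoli: uses 55 kcal, +71.0 mg vitamin C (running total 71.0 mg).
Take 2 servings of strawberries: uses 138 kcal, +172.0 mg vitamin C (running total 243.0 mg).
Take 1.278 servings of spinach: uses 46 kcal, +48.6 mg vitamin C (running total 291.6 mg).
Filling greedily by vitamin C-per-kcal is optimal for one linear limit, giving 291.6 mg.

291.6 mg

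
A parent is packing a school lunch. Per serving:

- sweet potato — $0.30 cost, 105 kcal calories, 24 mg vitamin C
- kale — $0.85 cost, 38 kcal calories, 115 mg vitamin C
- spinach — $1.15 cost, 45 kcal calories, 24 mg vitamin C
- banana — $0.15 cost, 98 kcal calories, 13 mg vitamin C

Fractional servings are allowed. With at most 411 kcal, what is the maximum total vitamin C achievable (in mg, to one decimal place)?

1243.8 mg

Vitamin C per kcal: kale 3.026, spinach 0.5333, sweet potato 0.2286, banana 0.1327.
With no serving limits, spend the whole calories allowance on kale: 411 kcal / 38 kcal × 115 mg = 1243.8 mg.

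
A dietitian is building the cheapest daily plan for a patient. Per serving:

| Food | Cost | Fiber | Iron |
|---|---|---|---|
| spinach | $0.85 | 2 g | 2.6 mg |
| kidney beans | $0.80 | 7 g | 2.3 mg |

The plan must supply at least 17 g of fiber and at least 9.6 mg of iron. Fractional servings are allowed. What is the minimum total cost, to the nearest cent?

An LP optimum is at a vertex; with two nutrient constraints at most two foods are used. Check each candidate.
spinach only: max(17/2, 9.6/2.6) = 8.5 servings → $7.22.
kidney beans only: max(17/7, 9.6/2.3) = 4.174 servings → $3.34.
spinach + kidney beans with both tight: 2.066 servings and 1.838 servings → $3.23.
The minimum over all feasible corners is $3.23.

$3.23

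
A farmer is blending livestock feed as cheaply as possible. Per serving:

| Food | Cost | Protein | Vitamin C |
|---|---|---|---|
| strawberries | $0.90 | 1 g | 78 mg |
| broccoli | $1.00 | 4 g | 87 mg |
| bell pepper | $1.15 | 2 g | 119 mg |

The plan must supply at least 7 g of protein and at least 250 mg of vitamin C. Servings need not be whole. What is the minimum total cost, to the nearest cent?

$2.59

With two linear requirements the optimum uses one or two foods; enumerate the corners.
strawberries only: max(7/1, 250/78) = 7 servings → $6.30.
broccoli only: max(7/4, 250/87) = 2.874 servings → $2.87.
bell pepper only: max(7/2, 250/119) = 3.5 servings → $4.03.
strawberries + broccoli with both tight: 1.738 servings and 1.316 servings → $2.88.
strawberries + bell pepper with both targets exact would need a negative amount; discard.
broccoli + bell pepper with both tight: 1.103 servings and 1.295 servings → $2.59.
The minimum over all feasible corners is $2.59.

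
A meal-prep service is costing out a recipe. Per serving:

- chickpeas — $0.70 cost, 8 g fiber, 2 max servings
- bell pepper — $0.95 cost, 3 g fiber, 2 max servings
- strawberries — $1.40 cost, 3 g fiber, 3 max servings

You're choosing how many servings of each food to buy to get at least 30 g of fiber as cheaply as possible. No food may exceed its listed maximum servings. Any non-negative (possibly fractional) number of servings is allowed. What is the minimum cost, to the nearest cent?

$7.03

Cost per g of fiber: chickpeas $0.0875, bell pepper $0.3167, strawberries $0.4667.
Take 2 servings of chickpeas: +16.0 g fiber for $1.40 (total $1.40, still need 14.0 g).
Take 2 servings of bell pepper: +6.0 g fiber for $1.90 (total $3.30, still need 8.0 g).
Take 2.667 servings of strawberries: +8.0 g fiber for $3.73 (total $7.03, still need 0.0 g).
Filling from the cheapest source first is optimal under one linear minimum: $7.03.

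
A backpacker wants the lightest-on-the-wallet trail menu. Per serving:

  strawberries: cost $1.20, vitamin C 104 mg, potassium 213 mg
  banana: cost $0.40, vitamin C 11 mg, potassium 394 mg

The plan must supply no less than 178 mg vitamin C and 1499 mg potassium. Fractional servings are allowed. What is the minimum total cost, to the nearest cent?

$2.89

Minimising a linear cost over {vitamin C ≥ 178, potassium ≥ 1499, servings ≥ 0} — the optimum is at a vertex, using one or two foods.
strawberries only: max(178/104, 1499/213) = 7.038 servings → $8.45.
banana only: max(178/11, 1499/394) = 16.18 servings → $6.47.
strawberries + banana with both tight: 1.389 servings and 3.054 servings → $2.89.
Cheapest feasible corner: $2.89.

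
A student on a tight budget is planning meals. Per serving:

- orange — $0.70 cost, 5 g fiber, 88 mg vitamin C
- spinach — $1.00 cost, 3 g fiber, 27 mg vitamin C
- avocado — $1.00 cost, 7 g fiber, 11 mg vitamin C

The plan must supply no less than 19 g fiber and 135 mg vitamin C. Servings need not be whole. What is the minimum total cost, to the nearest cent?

$2.66

With two linear requirements the optimum uses one or two foods; enumerate the corners.
orange only: max(19/5, 135/88) = 3.8 servings → $2.66.
spinach only: max(19/3, 135/27) = 6.333 servings → $6.33.
avocado only: max(19/7, 135/11) = 12.27 servings → $12.27.
orange + spinach: intersection lies outside the first quadrant.
orange + avocado with both tight: 1.312 servings and 1.777 servings → $2.70.
spinach + avocado with both tight: 4.718 servings and 0.6923 servings → $5.41.
Cheapest feasible corner: $2.66.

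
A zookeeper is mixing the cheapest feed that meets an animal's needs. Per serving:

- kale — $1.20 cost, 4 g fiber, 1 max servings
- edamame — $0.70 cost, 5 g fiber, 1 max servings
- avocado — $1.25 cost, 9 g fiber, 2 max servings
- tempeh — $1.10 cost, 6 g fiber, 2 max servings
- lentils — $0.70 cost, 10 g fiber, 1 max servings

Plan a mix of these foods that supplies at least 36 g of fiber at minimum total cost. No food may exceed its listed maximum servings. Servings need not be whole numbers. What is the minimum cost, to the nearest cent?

Cost per g of fiber: lentils $0.0700, avocado $0.1389, edamame $0.1400, tempeh $0.1833, kale $0.3000.
Take 1 serving of lentils: +10.0 g fiber for $0.70 (total $0.70, still need 26.0 g).
Take 2 servings of avocado: +18.0 g fiber for $2.50 (total $3.20, still need 8.0 g).
Take 1 serving of edamame: +5.0 g fiber for $0.70 (total $3.90, still need 3.0 g).
Take 0.5 servings of tempeh: +3.0 g fiber for $0.55 (total $4.45, still need 0.0 g).
Greedy by cheapest-per-g is optimal for a single linear constraint, so the minimum cost is $4.45.

$4.45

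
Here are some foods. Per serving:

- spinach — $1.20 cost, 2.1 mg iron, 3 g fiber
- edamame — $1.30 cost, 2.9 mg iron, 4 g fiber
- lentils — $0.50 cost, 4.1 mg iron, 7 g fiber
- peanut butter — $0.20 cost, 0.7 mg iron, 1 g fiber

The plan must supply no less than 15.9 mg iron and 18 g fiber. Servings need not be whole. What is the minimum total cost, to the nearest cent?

Check every corner: each single food scaled to meet both minima, and each pair solved so both constraints bind.
spinach only: max(15.9/2.1, 18/3) = 7.571 servings → $9.09.
edamame only: max(15.9/2.9, 18/4) = 5.483 servings → $7.13.
lentils only: max(15.9/4.1, 18/7) = 3.878 servings → $1.94.
peanut butter only: max(15.9/0.7, 18/1) = 22.71 servings → $4.54.
spinach + edamame with both targets exact would need a negative amount; discard.
spinach + lentils: the both-tight solution has a negative serving — not a feasible corner.
spinach + peanut butter (both tight): parallel constraints — no distinct corner.
edamame + lentils with both targets exact would need a negative amount; discard.
edamame + peanut butter: intersection lies outside the first quadrant.
lentils + peanut butter: the both-tight solution has a negative serving — not a feasible corner.
So the least-cost plan costs $1.94.

$1.94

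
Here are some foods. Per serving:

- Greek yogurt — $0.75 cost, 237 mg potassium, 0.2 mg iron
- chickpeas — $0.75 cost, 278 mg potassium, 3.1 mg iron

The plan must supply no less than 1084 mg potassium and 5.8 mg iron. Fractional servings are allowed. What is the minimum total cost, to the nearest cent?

$2.92

This is a tiny linear program; its minimum lies at a vertex of the feasible set. List the vertices and price them.
Greek yogurt only: max(1084/237, 5.8/0.2) = 29 servings → $21.75.
chickpeas only: max(1084/278, 5.8/3.1) = 3.899 servings → $2.92.
Greek yogurt + chickpeas with both tight: 2.574 servings and 1.705 servings → $3.21.
The minimum over all feasible corners is $2.92.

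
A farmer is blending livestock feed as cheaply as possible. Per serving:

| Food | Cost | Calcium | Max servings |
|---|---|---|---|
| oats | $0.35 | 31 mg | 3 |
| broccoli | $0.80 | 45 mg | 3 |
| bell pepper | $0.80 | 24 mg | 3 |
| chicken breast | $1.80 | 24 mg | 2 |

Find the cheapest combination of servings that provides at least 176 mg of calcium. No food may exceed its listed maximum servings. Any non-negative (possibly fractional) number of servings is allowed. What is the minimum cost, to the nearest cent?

$2.53

Cost per mg of calcium: oats $0.0113, broccoli $0.0178, bell pepper $0.0333, chicken breast $0.0750.
Take 3 servings of oats: +93.0 mg calcium for $1.05 (total $1.05, still need 83.0 mg).
Take 1.844 servings of broccoli: +83.0 mg calcium for $1.48 (total $2.53, still need 0.0 mg).
Greedy by cheapest-per-mg is optimal for a single linear constraint, so the minimum cost is $2.53.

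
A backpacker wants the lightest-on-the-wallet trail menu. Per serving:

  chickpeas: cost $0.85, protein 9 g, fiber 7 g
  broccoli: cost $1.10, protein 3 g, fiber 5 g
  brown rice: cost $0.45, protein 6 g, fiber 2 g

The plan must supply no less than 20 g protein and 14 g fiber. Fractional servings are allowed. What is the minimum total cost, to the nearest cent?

$1.82

A basic optimal solution has at most two foods positive. Try each food alone and each pair with both targets met exactly.
chickpeas only: max(20/9, 14/7) = 2.222 servings → $1.89.
broccoli only: max(20/3, 14/5) = 6.667 servings → $7.33.
brown rice only: max(20/6, 14/2) = 7 servings → $3.15.
chickpeas + broccoli: intersection lies outside the first quadrant.
chickpeas + brown rice with both tight: 1.833 servings and 0.5833 servings → $1.82.
broccoli + brown rice with both tight: 1.833 servings and 2.417 servings → $3.10.
So the least-cost plan costs $1.82.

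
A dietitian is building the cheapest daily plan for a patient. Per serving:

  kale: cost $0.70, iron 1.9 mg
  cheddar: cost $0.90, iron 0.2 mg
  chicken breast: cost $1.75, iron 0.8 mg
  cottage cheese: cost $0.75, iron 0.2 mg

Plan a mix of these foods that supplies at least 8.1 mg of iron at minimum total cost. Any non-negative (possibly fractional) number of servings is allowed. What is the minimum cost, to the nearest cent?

$2.98

Cost per mg of iron: kale $0.3684, chicken breast $2.1875, cottage cheese $3.7500, cheddar $4.5000.
With no serving limits, use only kale: 8.1 mg / 1.9 mg = 4.263 servings × $0.70 = $2.98.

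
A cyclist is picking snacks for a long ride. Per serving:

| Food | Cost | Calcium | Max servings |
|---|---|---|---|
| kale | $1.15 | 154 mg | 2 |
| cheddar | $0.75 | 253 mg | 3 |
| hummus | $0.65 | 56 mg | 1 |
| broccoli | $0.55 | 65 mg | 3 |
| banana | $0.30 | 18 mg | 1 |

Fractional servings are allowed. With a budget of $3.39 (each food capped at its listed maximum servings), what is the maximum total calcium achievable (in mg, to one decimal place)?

Calcium per dollar: cheddar 337.3, kale 133.9, broccoli 118.2, hummus 86.15, banana 60.
Take 3 servings of cheddar: spends $2.25, +759.0 mg calcium (running total 759.0 mg).
Take 0.9913 servings of kale: spends $1.14, +152.7 mg calcium (running total 911.7 mg).
Filling greedily by calcium-per-dollar is optimal for one linear limit, giving 911.7 mg.

911.7 mg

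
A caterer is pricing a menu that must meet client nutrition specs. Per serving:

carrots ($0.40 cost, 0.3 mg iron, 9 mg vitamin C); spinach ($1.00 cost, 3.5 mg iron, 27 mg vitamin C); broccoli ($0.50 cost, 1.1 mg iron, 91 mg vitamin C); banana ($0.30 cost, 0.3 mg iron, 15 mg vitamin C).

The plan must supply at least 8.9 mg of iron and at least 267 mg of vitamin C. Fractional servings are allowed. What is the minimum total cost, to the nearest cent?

carrots only: max(8.9/0.3, 267/9) = 29.67 servings → $11.87.
spinach only: max(8.9/3.5, 267/27) = 9.889 servings → $9.89.
broccoli only: max(8.9/1.1, 267/91) = 8.091 servings → $4.05.
banana only: max(8.9/0.3, 267/15) = 29.67 servings → $8.90.
carrots + spinach with both tight: 29.67 servings and 0 servings → $11.87.
carrots + broccoli with both tight: 29.67 servings and 0 servings → $11.87.
carrots + banana with both tight: 29.67 servings and 0 servings → $11.87.
spinach + broccoli with both tight: 1.787 servings and 2.404 servings → $2.99.
spinach + banana with both tight: 1.203 servings and 15.64 servings → $5.89.
broccoli + banana: intersection lies outside the first quadrant.
The minimum over all feasible corners is $2.99.

$2.99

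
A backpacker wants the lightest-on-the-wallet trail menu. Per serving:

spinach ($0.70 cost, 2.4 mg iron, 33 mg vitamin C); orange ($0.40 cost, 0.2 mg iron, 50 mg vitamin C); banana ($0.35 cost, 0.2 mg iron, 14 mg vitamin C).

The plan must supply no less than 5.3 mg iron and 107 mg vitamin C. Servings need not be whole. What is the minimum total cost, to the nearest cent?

Minimising a linear cost over {iron ≥ 5.3, vitamin C ≥ 107, servings ≥ 0} — the optimum is at a vertex, using one or two foods.
spinach only: max(5.3/2.4, 107/33) = 3.242 servings → $2.27.
orange only: max(5.3/0.2, 107/50) = 26.5 servings → $10.60.
banana only: max(5.3/0.2, 107/14) = 26.5 servings → $9.28.
spinach + orange with both tight: 2.148 servings and 0.7222 servings → $1.79.
spinach + banana with both tight: 1.956 servings and 3.033 servings → $2.43.
orange + banana: the both-tight solution has a negative serving — not a feasible corner.
The minimum over all feasible corners is $1.79.

$1.79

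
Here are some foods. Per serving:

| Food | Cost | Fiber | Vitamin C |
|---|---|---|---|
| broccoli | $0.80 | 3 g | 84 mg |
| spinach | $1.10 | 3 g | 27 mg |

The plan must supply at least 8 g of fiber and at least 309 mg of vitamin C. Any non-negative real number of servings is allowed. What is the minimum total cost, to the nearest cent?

This is a tiny linear program; its minimum lies at a vertex of the feasible set. List the vertices and price them.
broccoli only: max(8/3, 309/84) = 3.679 servings → $2.94.
spinach only: max(8/3, 309/27) = 11.44 servings → $12.59.
broccoli + spinach: intersection lies outside the first quadrant.
So the least-cost plan costs $2.94.

$2.94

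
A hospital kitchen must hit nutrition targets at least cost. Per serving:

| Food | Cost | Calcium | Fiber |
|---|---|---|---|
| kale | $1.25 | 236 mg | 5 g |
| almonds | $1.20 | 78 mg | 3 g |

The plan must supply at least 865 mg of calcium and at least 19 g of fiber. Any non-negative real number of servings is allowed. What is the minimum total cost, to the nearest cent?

A basic optimal solution has at most two foods positive. Try each food alone and each pair with both targets met exactly.
kale only: max(865/236, 19/5) = 3.8 servings → $4.75.
almonds only: max(865/78, 19/3) = 11.09 servings → $13.31.
kale + almonds with both tight: 3.5 servings and 0.5 servings → $4.97.
The minimum over all feasible corners is $4.75.

$4.75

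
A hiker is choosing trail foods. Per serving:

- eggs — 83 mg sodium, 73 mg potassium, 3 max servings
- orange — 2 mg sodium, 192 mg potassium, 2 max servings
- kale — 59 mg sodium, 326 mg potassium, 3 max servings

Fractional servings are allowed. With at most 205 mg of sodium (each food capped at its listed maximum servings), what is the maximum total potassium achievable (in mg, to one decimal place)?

Potassium per mg sodium: orange 96, kale 5.525, eggs 0.8795.
Take 2 servings of orange: uses 4 mg sodium, +384.0 mg potassium (running total 384.0 mg).
Take 3 servings of kale: uses 177 mg sodium, +978.0 mg potassium (running total 1362.0 mg).
Take 0.2892 servings of eggs: uses 24 mg sodium, +21.1 mg potassium (running total 1383.1 mg).
Filling greedily by potassium-per-mg sodium is optimal for one linear limit, giving 1383.1 mg.

1383.1 mg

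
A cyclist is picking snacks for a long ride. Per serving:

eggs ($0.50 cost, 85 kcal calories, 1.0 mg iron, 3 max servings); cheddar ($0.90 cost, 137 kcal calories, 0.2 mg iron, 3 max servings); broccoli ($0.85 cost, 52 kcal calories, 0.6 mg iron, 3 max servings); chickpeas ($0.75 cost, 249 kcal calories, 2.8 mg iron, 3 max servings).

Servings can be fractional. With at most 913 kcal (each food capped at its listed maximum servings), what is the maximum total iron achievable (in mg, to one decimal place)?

10.4 mg

Iron per kcal: eggs 0.01176, broccoli 0.01154, chickpeas 0.01124, cheddar 0.00146.
Take 3 servings of eggs: uses 255 kcal, +3.0 mg iron (running total 3.0 mg).
Take 3 servings of broccoli: uses 156 kcal, +1.8 mg iron (running total 4.8 mg).
Take 2.016 servings of chickpeas: uses 502 kcal, +5.6 mg iron (running total 10.4 mg).
Greedy by best ratio exhausts the calories allowance optimally: 10.4 mg.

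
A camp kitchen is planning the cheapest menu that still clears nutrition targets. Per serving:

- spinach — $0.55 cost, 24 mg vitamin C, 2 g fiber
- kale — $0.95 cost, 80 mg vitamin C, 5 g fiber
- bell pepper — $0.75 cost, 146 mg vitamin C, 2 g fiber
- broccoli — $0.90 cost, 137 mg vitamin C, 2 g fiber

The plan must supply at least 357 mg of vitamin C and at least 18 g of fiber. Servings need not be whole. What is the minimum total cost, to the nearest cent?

With two linear requirements the optimum uses one or two foods; enumerate the corners.
spinach only: max(357/24, 18/2) = 14.88 servings → $8.18.
kale only: max(357/80, 18/5) = 4.463 servings → $4.24.
bell pepper only: max(357/146, 18/2) = 9 servings → $6.75.
broccoli only: max(357/137, 18/2) = 9 servings → $8.10.
spinach + kale with both targets exact would need a negative amount; discard.
spinach + bell pepper with both tight: 7.844 servings and 1.156 servings → $5.18.
spinach + broccoli with both tight: 7.752 servings and 1.248 servings → $5.39.
kale + bell pepper with both tight: 3.358 servings and 0.6053 servings → $3.64.
kale + broccoli with both tight: 3.337 servings and 0.6571 servings → $3.76.
bell pepper + broccoli: the both-tight solution has a negative serving — not a feasible corner.
Cheapest feasible corner: $3.64.

$3.64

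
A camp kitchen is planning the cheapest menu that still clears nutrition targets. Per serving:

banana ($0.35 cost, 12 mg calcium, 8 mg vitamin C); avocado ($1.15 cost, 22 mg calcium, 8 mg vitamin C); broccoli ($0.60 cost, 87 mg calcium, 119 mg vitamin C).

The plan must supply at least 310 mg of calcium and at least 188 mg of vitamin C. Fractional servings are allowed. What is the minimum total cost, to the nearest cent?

$2.14

For a min-cost LP with two ≥-constraints, a basic feasible solution has at most two positive variables.
banana only: max(310/12, 188/8) = 25.83 servings → $9.04.
avocado only: max(310/22, 188/8) = 23.5 servings → $27.02.
broccoli only: max(310/87, 188/119) = 3.563 servings → $2.14.
banana + avocado with both tight: 20.7 servings and 2.8 servings → $10.46.
banana + broccoli: the both-tight solution has a negative serving — not a feasible corner.
avocado + broccoli with both tight: 10.68 servings and 0.8616 servings → $12.80.
Cheapest feasible corner: $2.14.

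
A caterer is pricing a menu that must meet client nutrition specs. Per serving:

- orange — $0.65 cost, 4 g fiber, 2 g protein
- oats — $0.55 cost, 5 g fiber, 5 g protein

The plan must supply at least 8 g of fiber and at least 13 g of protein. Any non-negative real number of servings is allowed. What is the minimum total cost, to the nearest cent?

$1.43

Compare the cost at each extreme point of the feasible region.
orange only: max(8/4, 13/2) = 6.5 servings → $4.22.
oats only: max(8/5, 13/5) = 2.6 servings → $1.43.
orange + oats with both targets exact would need a negative amount; discard.
Cheapest feasible corner: $1.43.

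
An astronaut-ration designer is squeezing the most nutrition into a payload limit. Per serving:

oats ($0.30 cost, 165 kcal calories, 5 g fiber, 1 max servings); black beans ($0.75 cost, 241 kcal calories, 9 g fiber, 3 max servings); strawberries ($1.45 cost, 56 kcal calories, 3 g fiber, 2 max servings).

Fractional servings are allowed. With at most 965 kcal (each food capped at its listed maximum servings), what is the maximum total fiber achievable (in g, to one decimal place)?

Fiber per kcal: strawberries 0.05357, black beans 0.03734, oats 0.0303.
Take 2 servings of strawberries: uses 112 kcal, +6.0 g fiber (running total 6.0 g).
Take 3 servings of black beans: uses 723 kcal, +27.0 g fiber (running total 33.0 g).
Take 0.7879 servings of oats: uses 130 kcal, +3.9 g fiber (running total 36.9 g).
Filling greedily by fiber-per-kcal is optimal for one linear limit, giving 36.9 g.

36.9 g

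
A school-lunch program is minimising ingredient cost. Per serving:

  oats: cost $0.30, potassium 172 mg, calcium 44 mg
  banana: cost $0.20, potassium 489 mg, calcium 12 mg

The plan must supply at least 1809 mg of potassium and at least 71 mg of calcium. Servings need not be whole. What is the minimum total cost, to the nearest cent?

An LP optimum is at a vertex; with two nutrient constraints at most two foods are used. Check each candidate.
oats only: max(1809/172, 71/44) = 10.52 servings → $3.16.
banana only: max(1809/489, 71/12) = 5.917 servings → $1.18.
oats + banana with both tight: 0.6689 servings and 3.464 servings → $0.89.
Cheapest feasible corner: $0.89.

$0.89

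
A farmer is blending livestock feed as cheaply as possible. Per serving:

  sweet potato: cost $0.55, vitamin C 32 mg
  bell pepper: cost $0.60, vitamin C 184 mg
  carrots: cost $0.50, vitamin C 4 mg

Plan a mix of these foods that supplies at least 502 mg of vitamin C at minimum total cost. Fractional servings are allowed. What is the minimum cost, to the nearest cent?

$1.64

Cost per mg of vitamin C: bell pepper $0.0033, sweet potato $0.0172, carrots $0.1250.
With no serving limits, use only bell pepper: 502 mg / 184 mg = 2.728 servings × $0.60 = $1.64.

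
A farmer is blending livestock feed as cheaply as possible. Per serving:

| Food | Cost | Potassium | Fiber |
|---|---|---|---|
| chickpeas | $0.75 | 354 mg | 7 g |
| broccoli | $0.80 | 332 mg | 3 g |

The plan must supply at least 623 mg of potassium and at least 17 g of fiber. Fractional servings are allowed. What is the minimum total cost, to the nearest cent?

The cheapest plan sits at a corner of the feasible region — with two constraints it uses at most two foods.
chickpeas only: max(623/354, 17/7) = 2.429 servings → $1.82.
broccoli only: max(623/332, 17/3) = 5.667 servings → $4.53.
chickpeas + broccoli with both targets exact would need a negative amount; discard.
So the least-cost plan costs $1.82.

$1.82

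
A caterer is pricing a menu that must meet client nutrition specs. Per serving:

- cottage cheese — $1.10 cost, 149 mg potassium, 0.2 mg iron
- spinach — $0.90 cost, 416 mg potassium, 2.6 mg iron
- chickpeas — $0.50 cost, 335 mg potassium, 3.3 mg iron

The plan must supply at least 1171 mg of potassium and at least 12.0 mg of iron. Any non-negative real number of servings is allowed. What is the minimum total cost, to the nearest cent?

Check every corner: each single food scaled to meet both minima, and each pair solved so both constraints bind.
cottage cheese only: max(1171/149, 12.0/0.2) = 60 servings → $66.00.
spinach only: max(1171/416, 12.0/2.6) = 4.615 servings → $4.15.
chickpeas only: max(1171/335, 12.0/3.3) = 3.636 servings → $1.82.
cottage cheese + spinach with both targets exact would need a negative amount; discard.
cottage cheese + chickpeas: intersection lies outside the first quadrant.
spinach + chickpeas with both targets exact would need a negative amount; discard.
So the least-cost plan costs $1.82.

$1.82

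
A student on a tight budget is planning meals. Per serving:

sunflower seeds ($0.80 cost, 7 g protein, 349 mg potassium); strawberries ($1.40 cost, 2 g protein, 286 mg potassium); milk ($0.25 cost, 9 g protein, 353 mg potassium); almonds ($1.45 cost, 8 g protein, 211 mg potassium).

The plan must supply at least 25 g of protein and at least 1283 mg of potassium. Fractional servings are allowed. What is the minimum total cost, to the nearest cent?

With two linear requirements the optimum uses one or two foods; enumerate the corners.
sunflower seeds only: max(25/7, 1283/349) = 3.676 servings → $2.94.
strawberries only: max(25/2, 1283/286) = 12.5 servings → $17.50.
milk only: max(25/9, 1283/353) = 3.635 servings → $0.91.
almonds only: max(25/8, 1283/211) = 6.081 servings → $8.82.
sunflower seeds + strawberries with both tight: 3.515 servings and 0.1963 servings → $3.09.
sunflower seeds + milk with both targets exact would need a negative amount; discard.
sunflower seeds + almonds: the both-tight solution has a negative serving — not a feasible corner.
strawberries + milk with both tight: 1.457 servings and 2.454 servings → $2.65.
strawberries + almonds with both tight: 2.674 servings and 2.457 servings → $7.31.
milk + almonds: the both-tight solution has a negative serving — not a feasible corner.
The minimum over all feasible corners is $0.91.

$0.91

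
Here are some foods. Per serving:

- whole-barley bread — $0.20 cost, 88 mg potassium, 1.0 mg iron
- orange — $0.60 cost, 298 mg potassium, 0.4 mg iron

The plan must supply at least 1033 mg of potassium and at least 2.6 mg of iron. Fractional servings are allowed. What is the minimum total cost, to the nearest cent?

Compare the cost at each extreme point of the feasible region.
whole-barley bread only: max(1033/88, 2.6/1.0) = 11.74 servings → $2.35.
orange only: max(1033/298, 2.6/0.4) = 6.5 servings → $3.90.
whole-barley bread + orange with both tight: 1.376 servings and 3.06 servings → $2.11.
So the least-cost plan costs $2.11.

$2.11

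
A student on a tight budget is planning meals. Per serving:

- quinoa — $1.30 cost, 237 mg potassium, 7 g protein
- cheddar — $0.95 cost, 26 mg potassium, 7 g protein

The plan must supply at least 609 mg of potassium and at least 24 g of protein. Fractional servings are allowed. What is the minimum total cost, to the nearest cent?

At the optimum either one food covers both requirements or two foods hit both targets exactly; no other combination can be cheaper.
quinoa only: max(609/237, 24/7) = 3.429 servings → $4.46.
cheddar only: max(609/26, 24/7) = 23.42 servings → $22.25.
quinoa + cheddar with both tight: 2.464 servings and 0.9648 servings → $4.12.
Cheapest feasible corner: $4.12.

$4.12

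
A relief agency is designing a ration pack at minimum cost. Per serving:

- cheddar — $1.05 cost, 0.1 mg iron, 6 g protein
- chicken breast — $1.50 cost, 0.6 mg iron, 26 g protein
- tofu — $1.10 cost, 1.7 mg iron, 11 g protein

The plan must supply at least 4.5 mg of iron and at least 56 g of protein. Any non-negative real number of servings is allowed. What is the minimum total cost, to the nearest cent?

$4.26

Compare the cost at each extreme point of the feasible region.
cheddar only: max(4.5/0.1, 56/6) = 45 servings → $47.25.
chicken breast only: max(4.5/0.6, 56/26) = 7.5 servings → $11.25.
tofu only: max(4.5/1.7, 56/11) = 5.091 servings → $5.60.
cheddar + chicken breast: intersection lies outside the first quadrant.
cheddar + tofu with both tight: 5.022 servings and 2.352 servings → $7.86.
chicken breast + tofu with both tight: 1.215 servings and 2.218 servings → $4.26.
The minimum over all feasible corners is $4.26.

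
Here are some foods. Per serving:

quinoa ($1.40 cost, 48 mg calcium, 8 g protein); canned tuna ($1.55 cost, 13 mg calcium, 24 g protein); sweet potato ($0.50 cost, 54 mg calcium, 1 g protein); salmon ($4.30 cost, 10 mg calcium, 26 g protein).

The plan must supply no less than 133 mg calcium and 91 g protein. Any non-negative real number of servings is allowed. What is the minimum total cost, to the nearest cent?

This is a tiny linear program; its minimum lies at a vertex of the feasible set. List the vertices and price them.
quinoa only: max(133/48, 91/8) = 11.38 servings → $15.93.
canned tuna only: max(133/13, 91/24) = 10.23 servings → $15.86.
sweet potato only: max(133/54, 91/1) = 91 servings → $45.50.
salmon only: max(133/10, 91/26) = 13.3 servings → $57.19.
quinoa + canned tuna with both tight: 1.917 servings and 3.153 servings → $7.57.
quinoa + sweet potato: the both-tight solution has a negative serving — not a feasible corner.
quinoa + salmon with both tight: 2.182 servings and 2.829 servings → $15.22.
canned tuna + sweet potato with both tight: 3.726 servings and 1.566 servings → $6.56.
canned tuna + salmon with both targets exact would need a negative amount; discard.
sweet potato + salmon with both tight: 1.828 servings and 3.43 servings → $15.66.
Cheapest feasible corner: $6.56.

$6.56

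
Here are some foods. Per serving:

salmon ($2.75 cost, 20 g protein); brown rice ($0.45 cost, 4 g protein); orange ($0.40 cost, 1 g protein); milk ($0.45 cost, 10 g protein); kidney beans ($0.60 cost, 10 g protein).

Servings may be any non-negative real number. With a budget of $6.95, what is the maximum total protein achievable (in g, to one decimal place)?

Protein per dollar: milk 22.22, kidney beans 16.67, brown rice 8.889, salmon 7.273, orange 2.5.
With no serving limits, spend the whole cost allowance on milk: $6.95 / $0.45 × 10 g = 154.4 g.

154.4 g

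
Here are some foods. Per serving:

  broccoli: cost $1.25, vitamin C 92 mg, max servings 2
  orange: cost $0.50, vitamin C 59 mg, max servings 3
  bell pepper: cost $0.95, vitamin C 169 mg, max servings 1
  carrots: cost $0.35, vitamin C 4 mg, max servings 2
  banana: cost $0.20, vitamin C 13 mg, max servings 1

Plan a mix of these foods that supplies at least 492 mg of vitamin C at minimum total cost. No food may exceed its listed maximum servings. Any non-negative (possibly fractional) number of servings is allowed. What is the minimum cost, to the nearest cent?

$4.43

Cost per mg of vitamin C: bell pepper $0.0056, orange $0.0085, broccoli $0.0136, banana $0.0154, carrots $0.0875.
Take 1 serving of bell pepper: +169.0 mg vitamin C for $0.95 (total $0.95, still need 323.0 mg).
Take 3 servings of orange: +177.0 mg vitamin C for $1.50 (total $2.45, still need 146.0 mg).
Take 1.587 servings of broccoli: +146.0 mg vitamin C for $1.98 (total $4.43, still need 0.0 mg).
Filling from the cheapest source first is optimal under one linear minimum: $4.43.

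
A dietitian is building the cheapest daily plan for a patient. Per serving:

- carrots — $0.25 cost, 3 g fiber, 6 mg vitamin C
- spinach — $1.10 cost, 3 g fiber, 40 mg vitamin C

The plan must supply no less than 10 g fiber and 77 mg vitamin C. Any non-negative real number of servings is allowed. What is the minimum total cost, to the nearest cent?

$2.26

The cheapest plan sits at a corner of the feasible region — with two constraints it uses at most two foods.
carrots only: max(10/3, 77/6) = 12.83 servings → $3.21.
spinach only: max(10/3, 77/40) = 3.333 servings → $3.67.
carrots + spinach with both tight: 1.657 servings and 1.676 servings → $2.26.
The minimum over all feasible corners is $2.26.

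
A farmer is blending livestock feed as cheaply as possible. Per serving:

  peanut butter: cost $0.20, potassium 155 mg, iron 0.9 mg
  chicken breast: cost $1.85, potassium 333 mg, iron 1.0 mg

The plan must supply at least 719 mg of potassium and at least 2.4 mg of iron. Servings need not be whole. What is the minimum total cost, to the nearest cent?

$0.93

With two linear requirements the optimum uses one or two foods; enumerate the corners.
peanut butter only: max(719/155, 2.4/0.9) = 4.639 servings → $0.93.
chicken breast only: max(719/333, 2.4/1.0) = 2.4 servings → $4.44.
peanut butter + chicken breast with both tight: 0.5543 servings and 1.901 servings → $3.63.
Cheapest feasible corner: $0.93.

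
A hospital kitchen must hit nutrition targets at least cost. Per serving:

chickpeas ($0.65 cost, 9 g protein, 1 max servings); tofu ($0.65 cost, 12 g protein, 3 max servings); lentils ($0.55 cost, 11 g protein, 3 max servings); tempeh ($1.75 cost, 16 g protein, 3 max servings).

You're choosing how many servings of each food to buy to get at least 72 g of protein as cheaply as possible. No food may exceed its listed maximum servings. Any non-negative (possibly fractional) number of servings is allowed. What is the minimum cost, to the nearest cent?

Cost per g of protein: lentils $0.0500, tofu $0.0542, chickpeas $0.0722, tempeh $0.1094.
Take 3 servings of lentils: +33.0 g protein for $1.65 (total $1.65, still need 39.0 g).
Take 3 servings of tofu: +36.0 g protein for $1.95 (total $3.60, still need 3.0 g).
Take 0.3333 servings of chickpeas: +3.0 g protein for $0.22 (total $3.82, still need 0.0 g).
Greedy by cheapest-per-g is optimal for a single linear constraint, so the minimum cost is $3.82.

$3.82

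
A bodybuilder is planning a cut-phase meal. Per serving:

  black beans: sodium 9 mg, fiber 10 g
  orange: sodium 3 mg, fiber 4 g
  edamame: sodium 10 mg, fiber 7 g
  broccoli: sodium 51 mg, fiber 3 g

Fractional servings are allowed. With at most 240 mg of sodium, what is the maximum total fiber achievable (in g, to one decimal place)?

320.0 g

Fiber per mg sodium: orange 1.333, black beans 1.111, edamame 0.7, broccoli 0.05882.
With no serving limits, spend the whole sodium allowance on orange: 240 mg / 3 mg × 4 g = 320.0 g.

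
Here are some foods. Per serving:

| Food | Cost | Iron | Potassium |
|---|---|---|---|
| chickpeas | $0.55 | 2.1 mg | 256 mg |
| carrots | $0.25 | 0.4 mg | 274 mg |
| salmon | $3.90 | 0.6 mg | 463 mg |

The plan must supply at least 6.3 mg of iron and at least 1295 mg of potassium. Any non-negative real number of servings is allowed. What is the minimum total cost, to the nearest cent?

chickpeas only: max(6.3/2.1, 1295/256) = 5.059 servings → $2.78.
carrots only: max(6.3/0.4, 1295/274) = 15.75 servings → $3.94.
salmon only: max(6.3/0.6, 1295/463) = 10.5 servings → $40.95.
chickpeas + carrots with both tight: 2.554 servings and 2.34 servings → $1.99.
chickpeas + salmon with both tight: 2.614 servings and 1.352 servings → $6.71.
carrots + salmon: intersection lies outside the first quadrant.
So the least-cost plan costs $1.99.

$1.99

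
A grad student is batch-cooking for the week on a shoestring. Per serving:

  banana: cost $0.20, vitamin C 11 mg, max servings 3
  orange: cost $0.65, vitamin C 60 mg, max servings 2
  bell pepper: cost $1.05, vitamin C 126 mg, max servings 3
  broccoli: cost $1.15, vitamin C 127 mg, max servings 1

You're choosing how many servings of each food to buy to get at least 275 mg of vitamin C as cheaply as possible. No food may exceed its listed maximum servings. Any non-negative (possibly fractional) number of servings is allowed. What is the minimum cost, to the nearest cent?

Cost per mg of vitamin C: bell pepper $0.0083, broccoli $0.0091, orange $0.0108, banana $0.0182.
Take 2.183 servings of bell pepper: +275.0 mg vitamin C for $2.29 (total $2.29, still need 0.0 mg).
Greedy by cheapest-per-mg is optimal for a single linear constraint, so the minimum cost is $2.29.

$2.29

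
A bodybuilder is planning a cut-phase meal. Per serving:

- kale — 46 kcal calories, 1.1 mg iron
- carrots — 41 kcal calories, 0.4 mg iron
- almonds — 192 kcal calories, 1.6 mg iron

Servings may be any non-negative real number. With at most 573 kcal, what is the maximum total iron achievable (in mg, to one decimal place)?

Iron per kcal: kale 0.02391, carrots 0.009756, almonds 0.008333.
With no serving limits, spend the whole calories allowance on kale: 573 kcal / 46 kcal × 1.1 mg = 13.7 mg.

13.7 mg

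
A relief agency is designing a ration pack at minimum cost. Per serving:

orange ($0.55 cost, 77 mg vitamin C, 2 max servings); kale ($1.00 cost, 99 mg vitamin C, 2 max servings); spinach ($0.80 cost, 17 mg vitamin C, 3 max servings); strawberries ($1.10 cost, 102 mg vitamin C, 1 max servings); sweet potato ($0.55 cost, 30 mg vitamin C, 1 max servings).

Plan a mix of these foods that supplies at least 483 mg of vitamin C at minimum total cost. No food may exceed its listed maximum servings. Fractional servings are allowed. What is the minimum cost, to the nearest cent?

$4.73

Cost per mg of vitamin C: orange $0.0071, kale $0.0101, strawberries $0.0108, sweet potato $0.0183, spinach $0.0471.
Take 2 servings of orange: +154.0 mg vitamin C for $1.10 (total $1.10, still need 329.0 mg).
Take 2 servings of kale: +198.0 mg vitamin C for $2.00 (total $3.10, still need 131.0 mg).
Take 1 serving of strawberries: +102.0 mg vitamin C for $1.10 (total $4.20, still need 29.0 mg).
Take 0.9667 servings of sweet potato: +29.0 mg vitamin C for $0.53 (total $4.73, still need 0.0 mg).
Filling from the cheapest source first is optimal under one linear minimum: $4.73.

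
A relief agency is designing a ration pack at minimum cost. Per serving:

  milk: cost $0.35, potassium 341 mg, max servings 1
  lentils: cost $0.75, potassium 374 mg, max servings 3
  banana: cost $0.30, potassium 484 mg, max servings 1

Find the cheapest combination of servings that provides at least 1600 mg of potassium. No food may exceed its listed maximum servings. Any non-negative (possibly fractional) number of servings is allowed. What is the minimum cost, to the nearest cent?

$2.20

Cost per mg of potassium: banana $0.0006, milk $0.0010, lentils $0.0020.
Take 1 serving of banana: +484.0 mg potassium for $0.30 (total $0.30, still need 1116.0 mg).
Take 1 serving of milk: +341.0 mg potassium for $0.35 (total $0.65, still need 775.0 mg).
Take 2.072 servings of lentils: +775.0 mg potassium for $1.55 (total $2.20, still need 0.0 mg).
Filling from the cheapest source first is optimal under one linear minimum: $2.20.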